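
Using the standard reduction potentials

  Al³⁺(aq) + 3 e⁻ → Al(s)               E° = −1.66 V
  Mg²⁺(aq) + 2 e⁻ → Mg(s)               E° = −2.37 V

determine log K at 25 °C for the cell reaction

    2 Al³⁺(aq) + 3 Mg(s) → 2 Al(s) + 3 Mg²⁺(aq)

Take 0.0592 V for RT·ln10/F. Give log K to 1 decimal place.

log K = 72.0

The Al³⁺/Al couple is reduced (cathode); E°cell = −1.66 − (−2.37) = +0.71 V with n = 6.
At equilibrium E = 0, so log K = nE°cell / 0.0592 = (6)(+0.71) / 0.0592 = 72.0.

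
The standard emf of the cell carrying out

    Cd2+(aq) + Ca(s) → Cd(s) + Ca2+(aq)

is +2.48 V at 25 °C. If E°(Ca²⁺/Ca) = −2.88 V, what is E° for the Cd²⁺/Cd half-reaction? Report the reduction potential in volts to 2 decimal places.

In the reaction as written the Cd²⁺/Cd couple is reduced (cathode) and Ca²⁺/Ca is oxidized (anode), so E°cell = E°(Cd²⁺/Cd) − E°(Ca²⁺/Ca).
E°(Cd²⁺/Cd) = E°cell + E°(anode) = +2.48 + (−2.88) = −0.40 V.

−0.40 V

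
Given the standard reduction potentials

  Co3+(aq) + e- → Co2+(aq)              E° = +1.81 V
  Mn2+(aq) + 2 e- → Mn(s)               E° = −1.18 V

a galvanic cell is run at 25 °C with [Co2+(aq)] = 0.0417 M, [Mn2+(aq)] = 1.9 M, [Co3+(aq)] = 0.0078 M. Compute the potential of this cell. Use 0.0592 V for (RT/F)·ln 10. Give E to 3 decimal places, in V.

+2.939 V

The Co³⁺/Co²⁺ couple has the more positive E°, so it is the cathode; Mn²⁺/Mn is the anode.
E°cell = +1.81 − (−1.18) = +2.99 V, with n = 2 electrons transferred.
Balancing gives 2 Co3+(aq) + Mn(s) → 2 Co2+(aq) + Mn2+(aq); hence Q = ([Co2+(aq)]^2·[Mn2+(aq)]) / [Co3+(aq)]^2 = 54.3 (log Q = 1.735).
By the Nernst equation, E = +2.99 − (0.0592/2)·(1.735) = +2.939 V.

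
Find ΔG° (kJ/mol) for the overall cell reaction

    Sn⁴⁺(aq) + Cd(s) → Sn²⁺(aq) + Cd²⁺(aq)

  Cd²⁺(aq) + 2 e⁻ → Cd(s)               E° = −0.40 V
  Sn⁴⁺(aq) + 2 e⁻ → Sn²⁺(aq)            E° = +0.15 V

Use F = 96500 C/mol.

−106 kJ/mol

In the reaction as written Sn⁴⁺(aq) is reduced, so the Sn⁴⁺/Sn²⁺ couple is the cathode and Cd²⁺/Cd is the anode.
E°cell = +0.15 − (−0.40) = +0.55 V; balancing electrons gives n = 2.
ΔG° = −nFE°cell = −(2)(96500)(+0.55) J/mol = −106 kJ/mol.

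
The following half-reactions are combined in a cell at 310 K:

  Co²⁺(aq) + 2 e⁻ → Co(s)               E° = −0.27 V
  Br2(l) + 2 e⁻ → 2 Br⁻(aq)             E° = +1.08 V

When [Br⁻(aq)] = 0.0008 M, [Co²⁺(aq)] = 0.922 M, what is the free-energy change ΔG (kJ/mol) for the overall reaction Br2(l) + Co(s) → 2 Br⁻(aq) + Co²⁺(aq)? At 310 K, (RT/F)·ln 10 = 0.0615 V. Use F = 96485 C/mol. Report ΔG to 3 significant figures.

−297 kJ/mol

With Br₂/Br⁻ reduced at the cathode, E°cell = +1.08 − (−0.27) = +1.35 V and n = 2.
Here Q = [Br⁻(aq)]^2·[Co²⁺(aq)] = 5.9×10^−7 (log Q = −6.229), giving E = +1.35 − (0.0615/2)·(−6.229) = +1.5415 V.
ΔG = −nFE = −(2)(96485)(+1.5415) J/mol = −297 kJ/mol.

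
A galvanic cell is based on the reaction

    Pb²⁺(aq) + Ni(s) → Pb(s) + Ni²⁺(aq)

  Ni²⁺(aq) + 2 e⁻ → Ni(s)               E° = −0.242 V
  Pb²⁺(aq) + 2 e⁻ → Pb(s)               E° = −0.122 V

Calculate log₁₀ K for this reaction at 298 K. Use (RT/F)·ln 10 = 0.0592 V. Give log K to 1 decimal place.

log K = 4.1

The Pb²⁺/Pb couple is reduced (cathode); E°cell = −0.122 − (−0.242) = +0.120 V with n = 2.
At equilibrium E = 0, so log K = nE°cell / 0.0592 = (2)(+0.120) / 0.0592 = 4.1.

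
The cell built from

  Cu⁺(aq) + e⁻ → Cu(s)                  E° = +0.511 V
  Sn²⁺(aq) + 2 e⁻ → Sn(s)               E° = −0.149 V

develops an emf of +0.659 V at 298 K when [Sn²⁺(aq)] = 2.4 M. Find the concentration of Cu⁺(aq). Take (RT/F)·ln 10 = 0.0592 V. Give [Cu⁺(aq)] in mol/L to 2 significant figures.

1.5 M

The Cu⁺/Cu couple has the larger reduction potential, so it is the cathode: E°cell = +0.511 − (−0.149) = +0.660 V and n = 2.
From the Nernst equation, log Q = n(E° − E)/0.0592 = 2·(+0.660 − (+0.659))/0.0592 = 0.034.
The balanced reaction is 2 Cu⁺(aq) + Sn(s) → 2 Cu(s) + Sn²⁺(aq), so Q = [Sn²⁺(aq)] / [Cu⁺(aq)]^2.
Substituting the known concentrations and solving, log [Cu⁺(aq)] = 0.173 and [Cu⁺(aq)] = 1.5 M.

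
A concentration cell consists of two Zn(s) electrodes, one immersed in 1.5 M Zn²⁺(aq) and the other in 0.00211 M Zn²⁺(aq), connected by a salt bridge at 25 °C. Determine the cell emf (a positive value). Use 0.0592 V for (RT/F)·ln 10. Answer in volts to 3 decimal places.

For a concentration cell E°cell = 0, since both electrodes use the same couple.
The compartment with the higher Zn²⁺(aq) concentration (1.5 M) acts as the cathode; ions are reduced there and produced at the dilute (0.00211 M) anode.
With n = 2, Ecell = −(0.0592/2)·log([dilute]/[conc]) = −(0.0592/2)·log(0.00211/1.5) = +0.084 V.

0.084 V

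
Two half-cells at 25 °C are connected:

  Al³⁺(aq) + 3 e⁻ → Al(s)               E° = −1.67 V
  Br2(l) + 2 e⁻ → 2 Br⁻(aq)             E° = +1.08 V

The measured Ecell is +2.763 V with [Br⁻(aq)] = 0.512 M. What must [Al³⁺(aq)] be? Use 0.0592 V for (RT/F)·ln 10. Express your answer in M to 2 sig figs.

1.6 M

Br₂/Br⁻ is the cathode (higher E°); E°cell = +1.08 − (−1.67) = +2.75 V with n = 6.
Since E = E° − (0.0592/n)·log Q, log Q = n(E° − E)/0.0592 = −1.318.
For 3 Br2(l) + 2 Al(s) → 6 Br⁻(aq) + 2 Al³⁺(aq), the reaction quotient is Q = [Br⁻(aq)]^6·[Al³⁺(aq)]^2.
Isolating [Al³⁺(aq)] in Q = 10^{−1.318} yields log [Al³⁺(aq)] = 0.213, i.e. 1.6 M.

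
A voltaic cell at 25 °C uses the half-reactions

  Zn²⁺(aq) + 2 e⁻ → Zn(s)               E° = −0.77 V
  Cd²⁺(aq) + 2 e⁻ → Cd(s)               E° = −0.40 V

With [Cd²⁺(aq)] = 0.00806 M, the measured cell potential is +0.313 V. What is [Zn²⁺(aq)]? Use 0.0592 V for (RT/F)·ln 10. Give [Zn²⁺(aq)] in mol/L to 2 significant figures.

0.68 M

The Cd²⁺/Cd couple has the larger reduction potential, so it is the cathode: E°cell = −0.40 − (−0.77) = +0.37 V and n = 2.
Rearranging E = E° − (0.0592/n)·log Q gives log Q = 2(+0.37 − (+0.313))/0.0592 = 1.926.
Balancing electrons gives Cd²⁺(aq) + Zn(s) → Cd(s) + Zn²⁺(aq); thus Q = [Zn²⁺(aq)] / [Cd²⁺(aq)].
Substituting the known concentrations and solving, log [Zn²⁺(aq)] = −0.168 and [Zn²⁺(aq)] = 0.68 M.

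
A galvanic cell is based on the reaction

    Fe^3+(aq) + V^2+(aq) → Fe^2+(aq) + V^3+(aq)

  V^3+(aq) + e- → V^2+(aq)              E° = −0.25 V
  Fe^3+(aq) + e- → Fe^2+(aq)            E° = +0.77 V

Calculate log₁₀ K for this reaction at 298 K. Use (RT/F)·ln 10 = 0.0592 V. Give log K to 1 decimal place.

log K = 17.2

The Fe³⁺/Fe²⁺ couple is reduced (cathode); E°cell = +0.77 − (−0.25) = +1.02 V with n = 1.
At equilibrium E = 0, so log K = nE°cell / 0.0592 = (1)(+1.02) / 0.0592 = 17.2.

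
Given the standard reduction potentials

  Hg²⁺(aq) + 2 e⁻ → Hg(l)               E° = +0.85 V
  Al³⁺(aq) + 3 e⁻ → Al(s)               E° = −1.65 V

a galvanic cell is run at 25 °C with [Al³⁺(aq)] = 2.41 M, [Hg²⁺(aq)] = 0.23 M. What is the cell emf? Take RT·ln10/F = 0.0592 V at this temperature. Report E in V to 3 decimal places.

+2.474 V

Since E°(Hg²⁺/Hg) > E°(Al³⁺/Al), Hg²⁺/Hg serves as the cathode.
The standard potential is +0.85 − (−1.65) = +2.50 V and the balanced reaction transfers n = 6 electrons.
Balancing gives 3 Hg²⁺(aq) + 2 Al(s) → 3 Hg(l) + 2 Al³⁺(aq); hence Q = [Al³⁺(aq)]^2 / [Hg²⁺(aq)]^3 = 477 (log Q = 2.679).
By the Nernst equation, E = +2.50 − (0.0592/6)·(2.679) = +2.474 V.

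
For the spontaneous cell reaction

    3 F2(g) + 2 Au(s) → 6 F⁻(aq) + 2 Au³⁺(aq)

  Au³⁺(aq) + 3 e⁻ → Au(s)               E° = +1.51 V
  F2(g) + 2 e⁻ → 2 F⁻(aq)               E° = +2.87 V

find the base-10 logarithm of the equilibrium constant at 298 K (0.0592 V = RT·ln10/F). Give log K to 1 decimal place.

log K = 137.8

The F₂/F⁻ couple is reduced (cathode); E°cell = +2.87 − (+1.51) = +1.36 V with n = 6.
At equilibrium E = 0, so log K = nE°cell / 0.0592 = (6)(+1.36) / 0.0592 = 137.8.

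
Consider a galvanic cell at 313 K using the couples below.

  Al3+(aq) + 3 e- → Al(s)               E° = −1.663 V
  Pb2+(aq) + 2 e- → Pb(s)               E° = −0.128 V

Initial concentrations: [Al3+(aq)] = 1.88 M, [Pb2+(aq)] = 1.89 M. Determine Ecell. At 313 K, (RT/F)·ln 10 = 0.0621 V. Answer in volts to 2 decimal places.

The Pb²⁺/Pb couple has the more positive E°, so it is the cathode; Al³⁺/Al is the anode.
E°cell = −0.128 − (−1.663) = +1.535 V, with n = 6 electrons transferred.
The balanced reaction is 3 Pb2+(aq) + 2 Al(s) → 3 Pb(s) + 2 Al3+(aq), so Q = [Al3+(aq)]^2 / [Pb2+(aq)]^3 = 0.524 and log Q = −0.281.
By the Nernst equation, E = +1.535 − (0.0621/6)·(−0.281) = +1.54 V.

+1.54 V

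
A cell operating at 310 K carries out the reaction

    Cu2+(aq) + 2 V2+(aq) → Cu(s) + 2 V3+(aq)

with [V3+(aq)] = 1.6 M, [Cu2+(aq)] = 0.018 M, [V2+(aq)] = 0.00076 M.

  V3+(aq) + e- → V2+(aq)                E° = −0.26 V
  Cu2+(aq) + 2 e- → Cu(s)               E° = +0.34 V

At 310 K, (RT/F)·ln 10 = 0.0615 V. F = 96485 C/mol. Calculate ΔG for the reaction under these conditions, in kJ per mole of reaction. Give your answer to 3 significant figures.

−66.0 kJ/mol

The standard cell potential is +0.34 − (−0.26) = +0.60 V, with n = 2 electrons in the balanced equation.
Q = [V3+(aq)]^2 / ([Cu2+(aq)]·[V2+(aq)]^2) = 2.46×10^8, so log Q = 8.391 and E = +0.60 − (0.0615/2)(8.391) = +0.3420 V.
Finally ΔG = −nFE = −(2)(96485 C/mol)(+0.3420 V) = −66.0 kJ/mol.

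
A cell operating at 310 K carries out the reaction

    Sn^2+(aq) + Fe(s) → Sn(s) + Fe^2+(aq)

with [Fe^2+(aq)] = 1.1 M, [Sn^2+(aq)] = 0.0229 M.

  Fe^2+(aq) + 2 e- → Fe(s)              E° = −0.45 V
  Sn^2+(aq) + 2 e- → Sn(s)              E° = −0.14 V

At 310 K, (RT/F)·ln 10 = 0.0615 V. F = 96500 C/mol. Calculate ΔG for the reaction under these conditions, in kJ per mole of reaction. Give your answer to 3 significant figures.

The standard cell potential is −0.14 − (−0.45) = +0.31 V, with n = 2 electrons in the balanced equation.
Q = [Fe^2+(aq)] / [Sn^2+(aq)] = 48, so log Q = 1.682 and E = +0.31 − (0.0615/2)(1.682) = +0.2583 V.
ΔG = −nFE = −(2)(96500)(+0.2583) J/mol = −49.9 kJ/mol.

−49.9 kJ/mol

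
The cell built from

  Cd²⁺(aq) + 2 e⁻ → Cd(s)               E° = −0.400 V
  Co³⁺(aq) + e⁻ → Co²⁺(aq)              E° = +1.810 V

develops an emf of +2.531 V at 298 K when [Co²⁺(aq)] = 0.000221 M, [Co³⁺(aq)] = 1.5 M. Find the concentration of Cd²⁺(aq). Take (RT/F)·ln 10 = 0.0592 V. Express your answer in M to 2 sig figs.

0.00066 M

Co³⁺/Co²⁺ is the cathode (higher E°); E°cell = +1.810 − (−0.400) = +2.210 V with n = 2.
From the Nernst equation, log Q = n(E° − E)/0.0592 = 2·(+2.210 − (+2.531))/0.0592 = −10.845.
The balanced reaction is 2 Co³⁺(aq) + Cd(s) → 2 Co²⁺(aq) + Cd²⁺(aq), so Q = ([Co²⁺(aq)]^2·[Cd²⁺(aq)]) / [Co³⁺(aq)]^2.
Solving for the unknown gives log [Cd²⁺(aq)] = −3.182, so [Cd²⁺(aq)] ≈ 0.00066 M.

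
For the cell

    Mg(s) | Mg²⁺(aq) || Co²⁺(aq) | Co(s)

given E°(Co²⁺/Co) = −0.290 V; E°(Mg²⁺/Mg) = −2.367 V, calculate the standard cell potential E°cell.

By convention the left-hand electrode in cell notation is the anode (oxidation) and the right-hand electrode is the cathode (reduction).
E°cell = E°(right) − E°(left) = −0.290 − (−2.367) = +2.077 V.

+2.077 V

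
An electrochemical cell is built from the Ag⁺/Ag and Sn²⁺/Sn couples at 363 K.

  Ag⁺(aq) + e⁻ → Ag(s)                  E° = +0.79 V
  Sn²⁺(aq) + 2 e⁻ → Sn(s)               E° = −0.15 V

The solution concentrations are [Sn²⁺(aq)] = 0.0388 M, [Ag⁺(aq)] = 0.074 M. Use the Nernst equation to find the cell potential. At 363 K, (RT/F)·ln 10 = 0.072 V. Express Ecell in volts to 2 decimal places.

+0.91 V

Since E°(Ag⁺/Ag) > E°(Sn²⁺/Sn), Ag⁺/Ag serves as the cathode.
The standard potential is +0.79 − (−0.15) = +0.94 V and the balanced reaction transfers n = 2 electrons.
For the overall reaction 2 Ag⁺(aq) + Sn(s) → 2 Ag(s) + Sn²⁺(aq), Q = [Sn²⁺(aq)] / [Ag⁺(aq)]^2 = 7.09, giving log Q = 0.850.
E = E° − (0.072/n)·log Q = +0.94 − (0.072/2)(0.850) = +0.91 V.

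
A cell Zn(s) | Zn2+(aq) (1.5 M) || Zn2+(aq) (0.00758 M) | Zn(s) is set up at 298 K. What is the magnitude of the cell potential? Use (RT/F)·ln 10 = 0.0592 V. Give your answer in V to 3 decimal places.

0.068 V

For a concentration cell E°cell = 0, since both electrodes use the same couple.
The compartment with the higher Zn2+(aq) concentration (1.5 M) acts as the cathode; ions are reduced there and produced at the dilute (0.00758 M) anode.
With n = 2, Ecell = −(0.0592/2)·log([dilute]/[conc]) = −(0.0592/2)·log(0.00758/1.5) = +0.068 V.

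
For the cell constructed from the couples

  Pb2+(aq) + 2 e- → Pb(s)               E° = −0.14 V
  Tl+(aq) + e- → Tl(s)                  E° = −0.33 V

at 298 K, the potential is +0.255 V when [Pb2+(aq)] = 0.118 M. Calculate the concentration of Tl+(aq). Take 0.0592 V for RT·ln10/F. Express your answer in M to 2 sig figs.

0.027 M

With Pb²⁺/Pb at the cathode and Tl⁺/Tl at the anode, E°cell = −0.14 − (−0.33) = +0.19 V (n = 2).
From the Nernst equation, log Q = n(E° − E)/0.0592 = 2·(+0.19 − (+0.255))/0.0592 = −2.196.
Balancing electrons gives Pb2+(aq) + 2 Tl(s) → Pb(s) + 2 Tl+(aq); thus Q = [Tl+(aq)]^2 / [Pb2+(aq)].
Solving for the unknown gives log [Tl+(aq)] = −1.562, so [Tl+(aq)] ≈ 0.027 M.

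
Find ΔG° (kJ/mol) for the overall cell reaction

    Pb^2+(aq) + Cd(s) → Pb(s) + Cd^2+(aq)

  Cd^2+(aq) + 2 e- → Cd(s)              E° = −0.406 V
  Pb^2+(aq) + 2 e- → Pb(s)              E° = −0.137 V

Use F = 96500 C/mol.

−51.9 kJ/mol

In the reaction as written Pb^2+(aq) is reduced, so the Pb²⁺/Pb couple is the cathode and Cd²⁺/Cd is the anode.
E°cell = −0.137 − (−0.406) = +0.269 V; balancing electrons gives n = 2.
ΔG° = −nFE°cell = −(2)(96500)(+0.269) J/mol = −51.9 kJ/mol.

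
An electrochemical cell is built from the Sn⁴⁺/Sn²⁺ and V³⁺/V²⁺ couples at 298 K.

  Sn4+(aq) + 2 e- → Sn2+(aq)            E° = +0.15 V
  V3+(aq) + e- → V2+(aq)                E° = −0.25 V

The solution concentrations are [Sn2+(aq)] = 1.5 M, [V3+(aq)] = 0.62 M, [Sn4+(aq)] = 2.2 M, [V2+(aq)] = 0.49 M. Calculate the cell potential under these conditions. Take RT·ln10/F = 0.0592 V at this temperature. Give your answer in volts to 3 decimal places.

+0.399 V

The Sn⁴⁺/Sn²⁺ couple has the more positive E°, so it is the cathode; V³⁺/V²⁺ is the anode.
E°cell = E°cat − E°an = +0.15 − (−0.25) = +0.40 V; n = 2.
For the overall reaction Sn4+(aq) + 2 V2+(aq) → Sn2+(aq) + 2 V3+(aq), Q = ([Sn2+(aq)]·[V3+(aq)]^2) / ([Sn4+(aq)]·[V2+(aq)]^2) = 1.09, giving log Q = 0.038.
By the Nernst equation, E = +0.40 − (0.0592/2)·(0.038) = +0.399 V.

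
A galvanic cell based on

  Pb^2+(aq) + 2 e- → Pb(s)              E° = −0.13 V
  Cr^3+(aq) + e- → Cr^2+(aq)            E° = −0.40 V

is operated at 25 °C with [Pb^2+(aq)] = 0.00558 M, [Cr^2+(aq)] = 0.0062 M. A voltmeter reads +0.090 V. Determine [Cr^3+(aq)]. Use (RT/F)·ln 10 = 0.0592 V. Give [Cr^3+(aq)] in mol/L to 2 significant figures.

The Pb²⁺/Pb couple has the larger reduction potential, so it is the cathode: E°cell = −0.13 − (−0.40) = +0.27 V and n = 2.
From the Nernst equation, log Q = n(E° − E)/0.0592 = 2·(+0.27 − (+0.090))/0.0592 = 6.081.
For Pb^2+(aq) + 2 Cr^2+(aq) → Pb(s) + 2 Cr^3+(aq), the reaction quotient is Q = [Cr^3+(aq)]^2 / ([Pb^2+(aq)]·[Cr^2+(aq)]^2).
Solving for the unknown gives log [Cr^3+(aq)] = −0.294, so [Cr^3+(aq)] ≈ 0.51 M.

0.51 M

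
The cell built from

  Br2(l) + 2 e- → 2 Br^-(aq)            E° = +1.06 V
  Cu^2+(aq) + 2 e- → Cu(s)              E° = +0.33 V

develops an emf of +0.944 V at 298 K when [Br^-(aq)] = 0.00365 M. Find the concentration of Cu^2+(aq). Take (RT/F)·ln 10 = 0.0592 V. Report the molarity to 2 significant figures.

With Br₂/Br⁻ at the cathode and Cu²⁺/Cu at the anode, E°cell = +1.06 − (+0.33) = +0.73 V (n = 2).
Since E = E° − (0.0592/n)·log Q, log Q = n(E° − E)/0.0592 = −7.230.
For Br2(l) + Cu(s) → 2 Br^-(aq) + Cu^2+(aq), the reaction quotient is Q = [Br^-(aq)]^2·[Cu^2+(aq)].
Solving for the unknown gives log [Cu^2+(aq)] = −2.355, so [Cu^2+(aq)] ≈ 0.0044 M.

0.0044 M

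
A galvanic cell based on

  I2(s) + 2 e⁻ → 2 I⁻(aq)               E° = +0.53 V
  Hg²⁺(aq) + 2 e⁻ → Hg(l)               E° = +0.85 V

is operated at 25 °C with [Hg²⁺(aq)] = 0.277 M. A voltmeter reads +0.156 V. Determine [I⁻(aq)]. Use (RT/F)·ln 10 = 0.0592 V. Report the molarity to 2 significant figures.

0.0032 M

With Hg²⁺/Hg at the cathode and I₂/I⁻ at the anode, E°cell = +0.85 − (+0.53) = +0.32 V (n = 2).
Since E = E° − (0.0592/n)·log Q, log Q = n(E° − E)/0.0592 = 5.541.
Balancing electrons gives Hg²⁺(aq) + 2 I⁻(aq) → Hg(l) + I2(s); thus Q = 1 / ([Hg²⁺(aq)]·[I⁻(aq)]^2).
Substituting the known concentrations and solving, log [I⁻(aq)] = −2.492 and [I⁻(aq)] = 0.0032 M.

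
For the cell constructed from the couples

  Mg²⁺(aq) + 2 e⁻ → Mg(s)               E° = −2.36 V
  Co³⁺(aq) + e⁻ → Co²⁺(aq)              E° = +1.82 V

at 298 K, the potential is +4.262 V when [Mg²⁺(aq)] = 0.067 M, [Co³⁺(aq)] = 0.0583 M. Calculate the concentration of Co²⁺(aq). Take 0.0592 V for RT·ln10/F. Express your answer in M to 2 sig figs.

With Co³⁺/Co²⁺ at the cathode and Mg²⁺/Mg at the anode, E°cell = +1.82 − (−2.36) = +4.18 V (n = 2).
From the Nernst equation, log Q = n(E° − E)/0.0592 = 2·(+4.18 − (+4.262))/0.0592 = −2.770.
Balancing electrons gives 2 Co³⁺(aq) + Mg(s) → 2 Co²⁺(aq) + Mg²⁺(aq); thus Q = ([Co²⁺(aq)]^2·[Mg²⁺(aq)]) / [Co³⁺(aq)]^2.
Solving for the unknown gives log [Co²⁺(aq)] = −2.032, so [Co²⁺(aq)] ≈ 0.0093 M.

0.0093 M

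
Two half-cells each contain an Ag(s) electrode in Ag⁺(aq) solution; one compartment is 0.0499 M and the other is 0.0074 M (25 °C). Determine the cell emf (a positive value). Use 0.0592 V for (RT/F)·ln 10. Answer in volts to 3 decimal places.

0.049 V

For a concentration cell E°cell = 0, since both electrodes use the same couple.
The compartment with the higher Ag⁺(aq) concentration (0.0499 M) acts as the cathode; ions are reduced there and produced at the dilute (0.0074 M) anode.
With n = 1, Ecell = −(0.0592/1)·log([dilute]/[conc]) = −(0.0592/1)·log(0.0074/0.0499) = +0.049 V.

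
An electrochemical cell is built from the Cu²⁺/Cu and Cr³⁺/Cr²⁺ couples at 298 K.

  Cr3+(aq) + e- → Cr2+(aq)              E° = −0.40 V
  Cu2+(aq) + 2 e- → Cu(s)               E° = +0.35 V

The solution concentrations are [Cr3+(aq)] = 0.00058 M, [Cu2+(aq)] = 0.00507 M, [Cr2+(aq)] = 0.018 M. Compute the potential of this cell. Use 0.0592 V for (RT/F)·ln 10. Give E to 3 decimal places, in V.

+0.770 V

Cu²⁺/Cu is reduced (cathode, E° = +0.35 V) and Cr³⁺/Cr²⁺ is oxidized (anode).
The standard potential is +0.35 − (−0.40) = +0.75 V and the balanced reaction transfers n = 2 electrons.
Balancing gives Cu2+(aq) + 2 Cr2+(aq) → Cu(s) + 2 Cr3+(aq); hence Q = [Cr3+(aq)]^2 / ([Cu2+(aq)]·[Cr2+(aq)]^2) = 0.205 (log Q = −0.689).
Applying E = E° − (RT ln10/nF)·log Q gives +0.75 − (0.0592/2)(−0.689) = +0.770 V.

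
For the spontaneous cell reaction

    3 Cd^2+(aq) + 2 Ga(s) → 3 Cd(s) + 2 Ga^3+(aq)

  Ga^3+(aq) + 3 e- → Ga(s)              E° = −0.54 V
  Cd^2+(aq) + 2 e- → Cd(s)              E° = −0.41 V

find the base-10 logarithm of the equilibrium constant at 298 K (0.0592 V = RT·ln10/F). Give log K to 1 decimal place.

log K = 13.2

The Cd²⁺/Cd couple is reduced (cathode); E°cell = −0.41 − (−0.54) = +0.13 V with n = 6.
At equilibrium E = 0, so log K = nE°cell / 0.0592 = (6)(+0.13) / 0.0592 = 13.2.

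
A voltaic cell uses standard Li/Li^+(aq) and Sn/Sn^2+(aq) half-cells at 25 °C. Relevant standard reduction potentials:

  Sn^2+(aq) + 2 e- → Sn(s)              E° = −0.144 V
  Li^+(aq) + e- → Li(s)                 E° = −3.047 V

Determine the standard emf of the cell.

Of the two couples in this cell, the one with the more positive reduction potential is reduced at the cathode: here that is Sn²⁺/Sn (−0.144 V); Li⁺/Li (−3.047 V) is the anode.
E°cell = E°(cathode) − E°(anode) = −0.144 − (−3.047) = +2.903 V.

+2.903 V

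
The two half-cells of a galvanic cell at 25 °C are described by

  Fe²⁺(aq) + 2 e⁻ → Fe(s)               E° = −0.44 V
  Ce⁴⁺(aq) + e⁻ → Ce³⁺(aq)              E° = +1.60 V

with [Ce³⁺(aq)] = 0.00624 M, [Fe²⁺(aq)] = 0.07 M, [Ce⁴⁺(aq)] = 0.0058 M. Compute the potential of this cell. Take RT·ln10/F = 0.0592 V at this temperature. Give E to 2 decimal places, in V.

Since E°(Ce⁴⁺/Ce³⁺) > E°(Fe²⁺/Fe), Ce⁴⁺/Ce³⁺ serves as the cathode.
E°cell = E°cat − E°an = +1.60 − (−0.44) = +2.04 V; n = 2.
The balanced reaction is 2 Ce⁴⁺(aq) + Fe(s) → 2 Ce³⁺(aq) + Fe²⁺(aq), so Q = ([Ce³⁺(aq)]^2·[Fe²⁺(aq)]) / [Ce⁴⁺(aq)]^2 = 0.081 and log Q = −1.091.
By the Nernst equation, E = +2.04 − (0.0592/2)·(−1.091) = +2.07 V.

+2.07 V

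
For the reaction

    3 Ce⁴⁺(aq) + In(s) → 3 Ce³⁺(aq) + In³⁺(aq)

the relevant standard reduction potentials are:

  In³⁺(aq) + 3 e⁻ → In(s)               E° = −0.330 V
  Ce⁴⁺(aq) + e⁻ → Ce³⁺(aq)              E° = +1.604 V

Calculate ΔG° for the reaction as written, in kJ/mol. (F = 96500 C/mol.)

In the reaction as written Ce⁴⁺(aq) is reduced, so the Ce⁴⁺/Ce³⁺ couple is the cathode and In³⁺/In is the anode.
E°cell = +1.604 − (−0.330) = +1.934 V; balancing electrons gives n = 3.
ΔG° = −nFE°cell = −(3)(96500)(+1.934) J/mol = −560 kJ/mol.

−560 kJ/mol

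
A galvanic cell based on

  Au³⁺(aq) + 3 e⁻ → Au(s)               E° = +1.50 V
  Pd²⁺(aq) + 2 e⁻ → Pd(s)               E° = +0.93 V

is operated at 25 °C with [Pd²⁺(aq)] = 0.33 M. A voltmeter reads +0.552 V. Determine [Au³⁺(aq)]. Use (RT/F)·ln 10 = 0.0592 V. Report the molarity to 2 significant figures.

0.023 M

The Au³⁺/Au couple has the larger reduction potential, so it is the cathode: E°cell = +1.50 − (+0.93) = +0.57 V and n = 6.
From the Nernst equation, log Q = n(E° − E)/0.0592 = 6·(+0.57 − (+0.552))/0.0592 = 1.824.
Balancing electrons gives 2 Au³⁺(aq) + 3 Pd(s) → 2 Au(s) + 3 Pd²⁺(aq); thus Q = [Pd²⁺(aq)]^3 / [Au³⁺(aq)]^2.
Isolating [Au³⁺(aq)] in Q = 10^{1.824} yields log [Au³⁺(aq)] = −1.634, i.e. 0.023 M.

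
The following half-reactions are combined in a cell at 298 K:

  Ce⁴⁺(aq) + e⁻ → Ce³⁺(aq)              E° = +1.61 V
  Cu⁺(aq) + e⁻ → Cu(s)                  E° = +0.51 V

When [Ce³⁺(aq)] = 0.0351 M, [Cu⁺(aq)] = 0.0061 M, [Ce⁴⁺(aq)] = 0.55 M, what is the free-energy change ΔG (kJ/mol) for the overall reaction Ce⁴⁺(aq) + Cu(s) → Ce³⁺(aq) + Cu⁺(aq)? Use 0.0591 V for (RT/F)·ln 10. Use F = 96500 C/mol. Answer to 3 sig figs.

−126 kJ/mol

E°cell = +1.61 − (+0.51) = +1.10 V; the balanced reaction transfers n = 1 electron.
Here Q = ([Ce³⁺(aq)]·[Cu⁺(aq)]) / [Ce⁴⁺(aq)] = 0.000389 (log Q = −3.410), giving E = +1.10 − (0.0591/1)·(−3.410) = +1.3015 V.
Then ΔG = −nFE = −1 × 96500 × +1.3015 J/mol = −126 kJ/mol.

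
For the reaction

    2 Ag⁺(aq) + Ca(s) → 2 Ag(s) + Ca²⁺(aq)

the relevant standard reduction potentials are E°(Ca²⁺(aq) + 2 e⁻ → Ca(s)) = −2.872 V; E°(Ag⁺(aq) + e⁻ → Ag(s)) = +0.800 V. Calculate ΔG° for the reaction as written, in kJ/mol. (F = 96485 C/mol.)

In the reaction as written Ag⁺(aq) is reduced, so the Ag⁺/Ag couple is the cathode and Ca²⁺/Ca is the anode.
E°cell = +0.800 − (−2.872) = +3.672 V; balancing electrons gives n = 2.
ΔG° = −nFE°cell = −(2)(96485)(+3.672) J/mol = −709 kJ/mol.

−709 kJ/mol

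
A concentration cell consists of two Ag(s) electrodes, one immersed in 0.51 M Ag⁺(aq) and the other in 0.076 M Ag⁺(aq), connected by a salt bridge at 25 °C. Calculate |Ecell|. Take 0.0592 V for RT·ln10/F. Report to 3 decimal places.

For a concentration cell E°cell = 0, since both electrodes use the same couple.
The compartment with the higher Ag⁺(aq) concentration (0.51 M) acts as the cathode; ions are reduced there and produced at the dilute (0.076 M) anode.
With n = 1, Ecell = −(0.0592/1)·log([dilute]/[conc]) = −(0.0592/1)·log(0.076/0.51) = +0.049 V.

0.049 V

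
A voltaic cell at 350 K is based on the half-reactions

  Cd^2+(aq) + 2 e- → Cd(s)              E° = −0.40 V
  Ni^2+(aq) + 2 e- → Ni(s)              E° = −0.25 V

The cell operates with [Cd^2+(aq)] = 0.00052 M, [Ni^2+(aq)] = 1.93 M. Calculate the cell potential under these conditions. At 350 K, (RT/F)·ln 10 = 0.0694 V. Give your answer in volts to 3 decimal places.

+0.274 V

The Ni²⁺/Ni couple has the more positive E°, so it is the cathode; Cd²⁺/Cd is the anode.
The standard potential is −0.25 − (−0.40) = +0.15 V and the balanced reaction transfers n = 2 electrons.
Balancing gives Ni^2+(aq) + Cd(s) → Ni(s) + Cd^2+(aq); hence Q = [Cd^2+(aq)] / [Ni^2+(aq)] = 0.000269 (log Q = −3.570).
By the Nernst equation, E = +0.15 − (0.0694/2)·(−3.570) = +0.274 V.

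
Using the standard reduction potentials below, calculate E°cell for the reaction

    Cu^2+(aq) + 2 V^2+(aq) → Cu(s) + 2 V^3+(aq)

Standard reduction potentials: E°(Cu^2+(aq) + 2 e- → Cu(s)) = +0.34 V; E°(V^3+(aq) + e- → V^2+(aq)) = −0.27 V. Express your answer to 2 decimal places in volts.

+0.61 V

In the reaction as written, Cu^2+(aq) is reduced (cathode) and V^3+(aq) is produced by oxidation at the anode.
E°cell = E°(cathode) − E°(anode) = +0.34 − (−0.27) = +0.61 V.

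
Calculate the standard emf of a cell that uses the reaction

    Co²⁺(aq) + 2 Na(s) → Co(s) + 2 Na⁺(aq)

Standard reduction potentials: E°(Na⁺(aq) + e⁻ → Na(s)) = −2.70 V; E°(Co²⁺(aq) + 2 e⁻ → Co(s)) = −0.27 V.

+2.43 V

In the reaction as written, Co²⁺(aq) is reduced (cathode) and Na⁺(aq) is produced by oxidation at the anode.
E°cell = E°(cathode) − E°(anode) = −0.27 − (−2.70) = +2.43 V.
The positive value indicates the reaction is spontaneous as written.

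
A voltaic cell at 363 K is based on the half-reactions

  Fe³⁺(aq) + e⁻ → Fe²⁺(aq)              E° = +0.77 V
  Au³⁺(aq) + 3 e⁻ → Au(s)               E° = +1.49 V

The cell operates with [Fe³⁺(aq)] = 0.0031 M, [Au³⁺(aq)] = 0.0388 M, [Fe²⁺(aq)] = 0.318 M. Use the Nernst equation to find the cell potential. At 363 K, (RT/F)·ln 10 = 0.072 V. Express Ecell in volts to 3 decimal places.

+0.831 V

The Au³⁺/Au couple has the more positive E°, so it is the cathode; Fe³⁺/Fe²⁺ is the anode.
E°cell = +1.49 − (+0.77) = +0.72 V, with n = 3 electrons transferred.
Balancing gives Au³⁺(aq) + 3 Fe²⁺(aq) → Au(s) + 3 Fe³⁺(aq); hence Q = [Fe³⁺(aq)]^3 / ([Au³⁺(aq)]·[Fe²⁺(aq)]^3) = 2.39×10^−5 (log Q = −4.622).
Applying E = E° − (RT ln10/nF)·log Q gives +0.72 − (0.072/3)(−4.622) = +0.831 V.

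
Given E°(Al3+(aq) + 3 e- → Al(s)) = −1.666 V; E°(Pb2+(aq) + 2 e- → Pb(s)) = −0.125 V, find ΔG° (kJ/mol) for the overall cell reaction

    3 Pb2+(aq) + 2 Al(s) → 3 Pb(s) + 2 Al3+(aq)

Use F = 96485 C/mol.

−892 kJ/mol

In the reaction as written Pb2+(aq) is reduced, so the Pb²⁺/Pb couple is the cathode and Al³⁺/Al is the anode.
E°cell = −0.125 − (−1.666) = +1.541 V; balancing electrons gives n = 6.
ΔG° = −nFE°cell = −(6)(96485)(+1.541) J/mol = −892 kJ/mol.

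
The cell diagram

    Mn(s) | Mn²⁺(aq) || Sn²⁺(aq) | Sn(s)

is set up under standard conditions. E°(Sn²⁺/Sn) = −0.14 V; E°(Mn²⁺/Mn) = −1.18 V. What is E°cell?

By convention the left-hand electrode in cell notation is the anode (oxidation) and the right-hand electrode is the cathode (reduction).
E°cell = E°(right) − E°(left) = −0.14 − (−1.18) = +1.04 V.

+1.04 V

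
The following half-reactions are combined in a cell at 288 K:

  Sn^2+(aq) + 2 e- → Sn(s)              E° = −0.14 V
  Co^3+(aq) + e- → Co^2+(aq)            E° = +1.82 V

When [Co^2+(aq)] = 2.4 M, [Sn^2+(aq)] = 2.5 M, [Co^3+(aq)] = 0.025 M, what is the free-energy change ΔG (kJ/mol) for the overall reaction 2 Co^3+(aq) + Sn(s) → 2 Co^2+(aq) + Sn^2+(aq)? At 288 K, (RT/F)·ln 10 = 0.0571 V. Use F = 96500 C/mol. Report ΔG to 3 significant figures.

−354 kJ/mol

The standard cell potential is +1.82 − (−0.14) = +1.96 V, with n = 2 electrons in the balanced equation.
The reaction quotient is ([Co^2+(aq)]^2·[Sn^2+(aq)]) / [Co^3+(aq)]^2 = 2.3×10^4; by Nernst, E = +1.96 − (0.0571/2)(4.362) = +1.8355 V.
Finally ΔG = −nFE = −(2)(96500 C/mol)(+1.8355 V) = −354 kJ/mol.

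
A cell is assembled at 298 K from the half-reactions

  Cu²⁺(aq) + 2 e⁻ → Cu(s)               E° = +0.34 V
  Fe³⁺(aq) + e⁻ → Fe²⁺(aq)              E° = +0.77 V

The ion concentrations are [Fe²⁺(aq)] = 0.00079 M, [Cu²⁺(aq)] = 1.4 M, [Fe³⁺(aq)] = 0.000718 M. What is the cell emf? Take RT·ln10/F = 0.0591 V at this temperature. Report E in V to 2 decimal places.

+0.42 V

The Fe³⁺/Fe²⁺ couple has the more positive E°, so it is the cathode; Cu²⁺/Cu is the anode.
The standard potential is +0.77 − (+0.34) = +0.43 V and the balanced reaction transfers n = 2 electrons.
Balancing gives 2 Fe³⁺(aq) + Cu(s) → 2 Fe²⁺(aq) + Cu²⁺(aq); hence Q = ([Fe²⁺(aq)]^2·[Cu²⁺(aq)]) / [Fe³⁺(aq)]^2 = 1.69 (log Q = 0.229).
E = E° − (0.0591/n)·log Q = +0.43 − (0.0591/2)(0.229) = +0.42 V.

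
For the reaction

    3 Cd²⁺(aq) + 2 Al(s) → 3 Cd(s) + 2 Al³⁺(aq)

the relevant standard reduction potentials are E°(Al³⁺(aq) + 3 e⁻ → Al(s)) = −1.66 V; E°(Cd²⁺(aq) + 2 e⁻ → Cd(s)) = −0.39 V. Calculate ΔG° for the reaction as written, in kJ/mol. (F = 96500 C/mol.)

−735 kJ/mol

In the reaction as written Cd²⁺(aq) is reduced, so the Cd²⁺/Cd couple is the cathode and Al³⁺/Al is the anode.
E°cell = −0.39 − (−1.66) = +1.27 V; balancing electrons gives n = 6.
ΔG° = −nFE°cell = −(6)(96500)(+1.27) J/mol = −735 kJ/mol.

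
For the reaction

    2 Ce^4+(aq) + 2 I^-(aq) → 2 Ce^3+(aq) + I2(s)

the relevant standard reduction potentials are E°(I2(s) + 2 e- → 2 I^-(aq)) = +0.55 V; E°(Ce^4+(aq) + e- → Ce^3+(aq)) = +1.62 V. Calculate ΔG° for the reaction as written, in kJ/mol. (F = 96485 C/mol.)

−206 kJ/mol

In the reaction as written Ce^4+(aq) is reduced, so the Ce⁴⁺/Ce³⁺ couple is the cathode and I₂/I⁻ is the anode.
E°cell = +1.62 − (+0.55) = +1.07 V; balancing electrons gives n = 2.
ΔG° = −nFE°cell = −(2)(96485)(+1.07) J/mol = −206 kJ/mol.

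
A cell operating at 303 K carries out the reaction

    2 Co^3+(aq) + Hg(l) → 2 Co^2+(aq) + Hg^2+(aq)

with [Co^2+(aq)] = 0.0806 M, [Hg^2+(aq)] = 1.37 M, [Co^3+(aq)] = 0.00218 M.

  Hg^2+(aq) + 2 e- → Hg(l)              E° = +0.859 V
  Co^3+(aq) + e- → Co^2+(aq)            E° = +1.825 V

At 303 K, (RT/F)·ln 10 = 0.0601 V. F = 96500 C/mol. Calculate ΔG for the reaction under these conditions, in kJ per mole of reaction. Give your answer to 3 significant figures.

−167 kJ/mol

The standard cell potential is +1.825 − (+0.859) = +0.966 V, with n = 2 electrons in the balanced equation.
Here Q = ([Co^2+(aq)]^2·[Hg^2+(aq)]) / [Co^3+(aq)]^2 = 1.87×10^3 (log Q = 3.272), giving E = +0.966 − (0.0601/2)·(3.272) = +0.8677 V.
Finally ΔG = −nFE = −(2)(96500 C/mol)(+0.8677 V) = −167 kJ/mol.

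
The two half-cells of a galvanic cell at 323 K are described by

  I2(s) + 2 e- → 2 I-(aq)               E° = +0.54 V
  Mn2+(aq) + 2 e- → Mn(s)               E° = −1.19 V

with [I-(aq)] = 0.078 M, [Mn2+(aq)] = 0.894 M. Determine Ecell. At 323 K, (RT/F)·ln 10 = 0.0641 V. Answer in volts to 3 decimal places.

+1.803 V

Since E°(I₂/I⁻) > E°(Mn²⁺/Mn), I₂/I⁻ serves as the cathode.
E°cell = E°cat − E°an = +0.54 − (−1.19) = +1.73 V; n = 2.
The balanced reaction is I2(s) + Mn(s) → 2 I-(aq) + Mn2+(aq), so Q = [I-(aq)]^2·[Mn2+(aq)] = 0.00544 and log Q = −2.264.
E = E° − (0.0641/n)·log Q = +1.73 − (0.0641/2)(−2.264) = +1.803 V.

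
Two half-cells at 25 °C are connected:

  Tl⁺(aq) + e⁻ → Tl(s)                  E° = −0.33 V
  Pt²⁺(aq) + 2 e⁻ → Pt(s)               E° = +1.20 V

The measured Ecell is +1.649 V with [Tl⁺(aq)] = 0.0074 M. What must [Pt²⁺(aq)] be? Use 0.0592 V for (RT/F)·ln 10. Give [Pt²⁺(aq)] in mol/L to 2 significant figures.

With Pt²⁺/Pt at the cathode and Tl⁺/Tl at the anode, E°cell = +1.20 − (−0.33) = +1.53 V (n = 2).
From the Nernst equation, log Q = n(E° − E)/0.0592 = 2·(+1.53 − (+1.649))/0.0592 = −4.020.
The balanced reaction is Pt²⁺(aq) + 2 Tl(s) → Pt(s) + 2 Tl⁺(aq), so Q = [Tl⁺(aq)]^2 / [Pt²⁺(aq)].
Solving for the unknown gives log [Pt²⁺(aq)] = −0.242, so [Pt²⁺(aq)] ≈ 0.57 M.

0.57 M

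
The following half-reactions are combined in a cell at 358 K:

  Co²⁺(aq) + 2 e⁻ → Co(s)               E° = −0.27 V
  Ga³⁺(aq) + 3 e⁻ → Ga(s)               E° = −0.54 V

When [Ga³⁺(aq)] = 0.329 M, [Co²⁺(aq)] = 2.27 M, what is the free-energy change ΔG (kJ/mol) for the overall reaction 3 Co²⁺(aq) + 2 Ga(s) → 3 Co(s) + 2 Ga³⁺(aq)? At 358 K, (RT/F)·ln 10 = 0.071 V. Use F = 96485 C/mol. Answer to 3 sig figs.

−170 kJ/mol

The standard cell potential is −0.27 − (−0.54) = +0.27 V, with n = 6 electrons in the balanced equation.
The reaction quotient is [Ga³⁺(aq)]^2 / [Co²⁺(aq)]^3 = 0.00925; by Nernst, E = +0.27 − (0.071/6)(−2.034) = +0.2941 V.
ΔG = −nFE = −(6)(96485)(+0.2941) J/mol = −170 kJ/mol.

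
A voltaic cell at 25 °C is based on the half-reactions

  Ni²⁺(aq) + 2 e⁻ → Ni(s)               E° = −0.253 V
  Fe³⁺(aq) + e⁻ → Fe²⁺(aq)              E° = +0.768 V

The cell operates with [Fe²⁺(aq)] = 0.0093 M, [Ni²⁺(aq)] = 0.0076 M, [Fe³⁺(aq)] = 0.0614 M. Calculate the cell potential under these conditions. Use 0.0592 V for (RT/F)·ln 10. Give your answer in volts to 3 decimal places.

Fe³⁺/Fe²⁺ is reduced (cathode, E° = +0.768 V) and Ni²⁺/Ni is oxidized (anode).
E°cell = E°cat − E°an = +0.768 − (−0.253) = +1.021 V; n = 2.
For the overall reaction 2 Fe³⁺(aq) + Ni(s) → 2 Fe²⁺(aq) + Ni²⁺(aq), Q = ([Fe²⁺(aq)]^2·[Ni²⁺(aq)]) / [Fe³⁺(aq)]^2 = 0.000174, giving log Q = −3.759.
E = E° − (0.0592/n)·log Q = +1.021 − (0.0592/2)(−3.759) = +1.132 V.

+1.132 V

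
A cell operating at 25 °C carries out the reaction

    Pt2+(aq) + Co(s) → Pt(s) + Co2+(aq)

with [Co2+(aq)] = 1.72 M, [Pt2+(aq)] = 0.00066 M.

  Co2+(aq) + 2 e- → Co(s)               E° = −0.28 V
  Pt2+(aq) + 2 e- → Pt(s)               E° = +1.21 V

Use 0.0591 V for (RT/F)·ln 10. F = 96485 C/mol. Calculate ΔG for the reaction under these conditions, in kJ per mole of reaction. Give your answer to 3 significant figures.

−268 kJ/mol

E°cell = +1.21 − (−0.28) = +1.49 V; the balanced reaction transfers n = 2 electrons.
Here Q = [Co2+(aq)] / [Pt2+(aq)] = 2.61×10^3 (log Q = 3.416), giving E = +1.49 − (0.0591/2)·(3.416) = +1.3891 V.
ΔG = −nFE = −(2)(96485)(+1.3891) J/mol = −268 kJ/mol.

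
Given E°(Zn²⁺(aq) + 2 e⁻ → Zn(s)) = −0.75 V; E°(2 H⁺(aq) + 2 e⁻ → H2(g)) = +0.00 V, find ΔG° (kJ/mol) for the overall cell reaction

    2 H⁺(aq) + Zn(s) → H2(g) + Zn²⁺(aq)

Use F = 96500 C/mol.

In the reaction as written H⁺(aq) is reduced, so the 2H⁺/H₂ couple is the cathode and Zn²⁺/Zn is the anode.
E°cell = +0.00 − (−0.75) = +0.75 V; balancing electrons gives n = 2.
ΔG° = −nFE°cell = −(2)(96500)(+0.75) J/mol = −145 kJ/mol.

−145 kJ/mol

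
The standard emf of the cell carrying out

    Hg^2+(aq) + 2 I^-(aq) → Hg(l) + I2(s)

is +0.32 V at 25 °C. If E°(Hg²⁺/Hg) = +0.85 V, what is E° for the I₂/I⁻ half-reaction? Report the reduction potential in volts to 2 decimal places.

In the reaction as written the Hg²⁺/Hg couple is reduced (cathode) and I₂/I⁻ is oxidized (anode), so E°cell = E°(Hg²⁺/Hg) − E°(I₂/I⁻).
E°(I₂/I⁻) = E°(cathode) − E°cell = +0.85 − (+0.32) = +0.53 V.

+0.53 V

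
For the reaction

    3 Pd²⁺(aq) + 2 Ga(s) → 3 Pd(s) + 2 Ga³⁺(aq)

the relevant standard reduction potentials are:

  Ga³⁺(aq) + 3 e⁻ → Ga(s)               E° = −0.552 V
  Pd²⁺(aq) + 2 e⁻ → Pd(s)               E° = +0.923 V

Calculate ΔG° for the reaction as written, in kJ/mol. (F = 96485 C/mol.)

In the reaction as written Pd²⁺(aq) is reduced, so the Pd²⁺/Pd couple is the cathode and Ga³⁺/Ga is the anode.
E°cell = +0.923 − (−0.552) = +1.475 V; balancing electrons gives n = 6.
ΔG° = −nFE°cell = −(6)(96485)(+1.475) J/mol = −854 kJ/mol.

−854 kJ/mol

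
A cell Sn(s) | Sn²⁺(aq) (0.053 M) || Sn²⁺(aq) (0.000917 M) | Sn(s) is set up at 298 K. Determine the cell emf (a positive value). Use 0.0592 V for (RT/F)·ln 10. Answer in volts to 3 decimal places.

0.052 V

For a concentration cell E°cell = 0, since both electrodes use the same couple.
The compartment with the higher Sn²⁺(aq) concentration (0.053 M) acts as the cathode; ions are reduced there and produced at the dilute (0.000917 M) anode.
With n = 2, Ecell = −(0.0592/2)·log([dilute]/[conc]) = −(0.0592/2)·log(0.000917/0.053) = +0.052 V.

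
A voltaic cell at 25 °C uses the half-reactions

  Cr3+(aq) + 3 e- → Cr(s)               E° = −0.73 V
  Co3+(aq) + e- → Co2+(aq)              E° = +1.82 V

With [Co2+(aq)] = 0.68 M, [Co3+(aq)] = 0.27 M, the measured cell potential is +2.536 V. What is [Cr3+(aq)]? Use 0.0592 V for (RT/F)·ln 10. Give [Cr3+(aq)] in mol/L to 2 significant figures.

0.32 M

With Co³⁺/Co²⁺ at the cathode and Cr³⁺/Cr at the anode, E°cell = +1.82 − (−0.73) = +2.55 V (n = 3).
Rearranging E = E° − (0.0592/n)·log Q gives log Q = 3(+2.55 − (+2.536))/0.0592 = 0.709.
The balanced reaction is 3 Co3+(aq) + Cr(s) → 3 Co2+(aq) + Cr3+(aq), so Q = ([Co2+(aq)]^3·[Cr3+(aq)]) / [Co3+(aq)]^3.
Solving for the unknown gives log [Cr3+(aq)] = −0.494, so [Cr3+(aq)] ≈ 0.32 M.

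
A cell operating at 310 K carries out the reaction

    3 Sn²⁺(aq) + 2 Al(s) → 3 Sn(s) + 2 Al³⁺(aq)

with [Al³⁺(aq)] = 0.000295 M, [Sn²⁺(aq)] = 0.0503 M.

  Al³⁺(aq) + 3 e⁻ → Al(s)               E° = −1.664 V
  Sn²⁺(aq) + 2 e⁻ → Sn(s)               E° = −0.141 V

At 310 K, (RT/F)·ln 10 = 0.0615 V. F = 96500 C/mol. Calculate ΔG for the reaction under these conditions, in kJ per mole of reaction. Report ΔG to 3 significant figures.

E°cell = −0.141 − (−1.664) = +1.523 V; the balanced reaction transfers n = 6 electrons.
Here Q = [Al³⁺(aq)]^2 / [Sn²⁺(aq)]^3 = 0.000684 (log Q = −3.165), giving E = +1.523 − (0.0615/6)·(−3.165) = +1.5554 V.
Then ΔG = −nFE = −6 × 96500 × +1.5554 J/mol = −901 kJ/mol.

−901 kJ/mol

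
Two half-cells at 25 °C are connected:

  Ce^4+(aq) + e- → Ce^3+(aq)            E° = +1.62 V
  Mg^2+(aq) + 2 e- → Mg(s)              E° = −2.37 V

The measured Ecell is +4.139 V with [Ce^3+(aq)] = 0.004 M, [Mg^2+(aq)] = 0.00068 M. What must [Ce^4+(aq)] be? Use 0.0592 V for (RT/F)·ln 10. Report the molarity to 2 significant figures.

0.034 M

Ce⁴⁺/Ce³⁺ is the cathode (higher E°); E°cell = +1.62 − (−2.37) = +3.99 V with n = 2.
From the Nernst equation, log Q = n(E° − E)/0.0592 = 2·(+3.99 − (+4.139))/0.0592 = −5.034.
Balancing electrons gives 2 Ce^4+(aq) + Mg(s) → 2 Ce^3+(aq) + Mg^2+(aq); thus Q = ([Ce^3+(aq)]^2·[Mg^2+(aq)]) / [Ce^4+(aq)]^2.
Solving for the unknown gives log [Ce^4+(aq)] = −1.465, so [Ce^4+(aq)] ≈ 0.034 M.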